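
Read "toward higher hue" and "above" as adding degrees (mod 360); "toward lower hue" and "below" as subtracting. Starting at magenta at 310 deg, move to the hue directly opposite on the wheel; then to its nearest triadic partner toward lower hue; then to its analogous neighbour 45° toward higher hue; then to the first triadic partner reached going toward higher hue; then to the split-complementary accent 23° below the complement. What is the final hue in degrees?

310 + 180 = 490 → 490 − 360 = 130°   (complement)
130 − 120 = 10°   (triadic ↓)
10 + 45 = 55°   (analog 45° ↑)
55 + 120 = 175°   (triadic ↑)
175 + 157 = 332°   (split-comp 23° ↓)

332°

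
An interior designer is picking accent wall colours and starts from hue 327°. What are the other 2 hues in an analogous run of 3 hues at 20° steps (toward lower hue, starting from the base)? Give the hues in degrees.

Analogous hues sit every 20° along the wheel.
327 − 20 = 307°
327 − 40 = 287°

307° and 287°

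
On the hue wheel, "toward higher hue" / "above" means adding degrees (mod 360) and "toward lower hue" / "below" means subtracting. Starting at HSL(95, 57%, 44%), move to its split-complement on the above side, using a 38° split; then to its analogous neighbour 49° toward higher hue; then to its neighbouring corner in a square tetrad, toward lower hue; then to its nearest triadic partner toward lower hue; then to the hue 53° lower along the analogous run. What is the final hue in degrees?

+218° (split-comp 38° ↑): 95 + 218 = 313°
+49° (analog 49° ↑): 313 + 49 = 362 → 362 − 360 = 2°
−90° (square ↓): 2 − 90 = -88 → -88 + 360 = 272°
−120° (triadic ↓): 272 − 120 = 152°
−53° (analog 53° ↓): 152 − 53 = 99°

99°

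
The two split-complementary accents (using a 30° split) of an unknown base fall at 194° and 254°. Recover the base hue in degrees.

44°

The accents sit 30° either side of the complement, so the complement is their short-arc midpoint on the wheel.
Short-arc midpoint of 194° and 254°: 224°.
Base is 180° from the complement: 224 − 180 = 44°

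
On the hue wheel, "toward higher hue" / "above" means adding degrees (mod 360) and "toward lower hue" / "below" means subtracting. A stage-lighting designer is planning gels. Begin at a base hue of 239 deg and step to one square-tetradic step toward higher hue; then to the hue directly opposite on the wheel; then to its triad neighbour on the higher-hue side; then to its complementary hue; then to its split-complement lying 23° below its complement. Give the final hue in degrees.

239 + 90 = 329°   (square ↑)
329 + 180 = 509 → 509 − 360 = 149°   (complement)
149 + 120 = 269°   (triadic ↑)
269 + 180 = 449 → 449 − 360 = 89°   (complement)
89 + 157 = 246°   (split-comp 23° ↓)

246°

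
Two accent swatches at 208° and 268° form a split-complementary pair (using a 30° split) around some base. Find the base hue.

58°

The accents sit 30° either side of the complement, so the complement is their short-arc midpoint on the wheel.
Short-arc midpoint of 208° and 268°: 238°.
Base is 180° from the complement: 238 − 180 = 58°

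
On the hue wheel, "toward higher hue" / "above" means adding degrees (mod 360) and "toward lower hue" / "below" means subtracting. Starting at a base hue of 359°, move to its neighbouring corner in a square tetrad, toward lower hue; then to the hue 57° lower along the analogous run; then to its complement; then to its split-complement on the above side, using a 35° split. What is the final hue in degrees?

247°

square ↓ −90°: 359 − 90 = 269°
analog 57° ↓ −57°: 269 − 57 = 212°
complement +180°: 212 + 180 = 392 → 392 − 360 = 32°
split-comp 35° ↑ +215°: 32 + 215 = 247°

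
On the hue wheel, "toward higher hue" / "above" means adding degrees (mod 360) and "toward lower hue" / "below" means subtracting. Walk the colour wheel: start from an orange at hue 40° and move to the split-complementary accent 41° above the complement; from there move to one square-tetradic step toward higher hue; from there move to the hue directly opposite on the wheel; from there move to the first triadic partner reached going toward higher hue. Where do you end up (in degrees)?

291°

split-comp 41° ↑ +221°: 40 + 221 = 261°
square ↑ +90°: 261 + 90 = 351°
complement +180°: 351 + 180 = 531 → 531 − 360 = 171°
triadic ↑ +120°: 171 + 120 = 291°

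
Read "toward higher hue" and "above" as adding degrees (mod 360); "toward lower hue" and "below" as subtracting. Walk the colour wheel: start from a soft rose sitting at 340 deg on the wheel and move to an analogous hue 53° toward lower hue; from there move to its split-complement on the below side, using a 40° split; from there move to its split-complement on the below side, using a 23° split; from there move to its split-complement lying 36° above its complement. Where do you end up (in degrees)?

−53° (analog 53° ↓): 340 − 53 = 287°
+140° (split-comp 40° ↓): 287 + 140 = 427 → 427 − 360 = 67°
+157° (split-comp 23° ↓): 67 + 157 = 224°
+216° (split-comp 36° ↑): 224 + 216 = 440 → 440 − 360 = 80°

80°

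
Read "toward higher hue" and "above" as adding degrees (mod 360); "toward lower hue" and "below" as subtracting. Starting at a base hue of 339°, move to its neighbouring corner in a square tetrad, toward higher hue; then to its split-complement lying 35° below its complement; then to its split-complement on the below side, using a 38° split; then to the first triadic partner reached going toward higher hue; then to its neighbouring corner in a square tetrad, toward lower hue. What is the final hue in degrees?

square ↑ +90°: 339 + 90 = 429 → 429 − 360 = 69°
split-comp 35° ↓ +145°: 69 + 145 = 214°
split-comp 38° ↓ +142°: 214 + 142 = 356°
triadic ↑ +120°: 356 + 120 = 476 → 476 − 360 = 116°
square ↓ −90°: 116 − 90 = 26°

26°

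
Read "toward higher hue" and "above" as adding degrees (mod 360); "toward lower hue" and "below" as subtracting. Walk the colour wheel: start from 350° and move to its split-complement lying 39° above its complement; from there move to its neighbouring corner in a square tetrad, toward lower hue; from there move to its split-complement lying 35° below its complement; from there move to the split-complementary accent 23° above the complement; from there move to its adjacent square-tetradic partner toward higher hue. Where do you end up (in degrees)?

197°

split-comp 39° ↑ +219°: 350 + 219 = 569 → 569 − 360 = 209°
square ↓ −90°: 209 − 90 = 119°
split-comp 35° ↓ +145°: 119 + 145 = 264°
split-comp 23° ↑ +203°: 264 + 203 = 467 → 467 − 360 = 107°
square ↑ +90°: 107 + 90 = 197°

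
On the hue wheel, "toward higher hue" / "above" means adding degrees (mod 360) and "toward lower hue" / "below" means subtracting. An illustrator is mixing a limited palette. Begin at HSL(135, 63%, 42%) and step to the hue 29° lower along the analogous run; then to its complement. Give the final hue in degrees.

−29° (analog 29° ↓): 135 − 29 = 106°
+180° (complement): 106 + 180 = 286°

286°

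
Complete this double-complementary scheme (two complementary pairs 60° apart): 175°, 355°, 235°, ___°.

A rectangular tetradic uses two complementary pairs 60° apart: offsets 0°, 60°, 180°, 240°.
Among {175°, 235°, 355°}, 175° and 355° are a 180° pair.
The remaining hue 235° needs its own complement: 235 + 180 = 415 → 415 − 360 = 55°

55°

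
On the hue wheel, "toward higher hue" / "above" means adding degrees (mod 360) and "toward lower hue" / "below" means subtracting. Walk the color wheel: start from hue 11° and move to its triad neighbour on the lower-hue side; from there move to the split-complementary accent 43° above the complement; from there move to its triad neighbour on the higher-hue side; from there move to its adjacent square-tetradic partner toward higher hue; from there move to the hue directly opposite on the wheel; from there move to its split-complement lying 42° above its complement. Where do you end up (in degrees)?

6°

triadic ↓ −120°: 11 − 120 = -109 → -109 + 360 = 251°
split-comp 43° ↑ +223°: 251 + 223 = 474 → 474 − 360 = 114°
triadic ↑ +120°: 114 + 120 = 234°
square ↑ +90°: 234 + 90 = 324°
complement +180°: 324 + 180 = 504 → 504 − 360 = 144°
split-comp 42° ↑ +222°: 144 + 222 = 366 → 366 − 360 = 6°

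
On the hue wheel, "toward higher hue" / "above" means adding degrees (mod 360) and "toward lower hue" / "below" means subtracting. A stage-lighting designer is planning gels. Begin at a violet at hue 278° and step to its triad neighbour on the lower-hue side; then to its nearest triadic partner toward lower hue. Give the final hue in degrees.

38°

−120° (triadic ↓): 278 − 120 = 158°
−120° (triadic ↓): 158 − 120 = 38°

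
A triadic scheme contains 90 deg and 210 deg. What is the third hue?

A triad spaces three hues 120° apart.
The full set is {90°, 210°, 330°}.

330°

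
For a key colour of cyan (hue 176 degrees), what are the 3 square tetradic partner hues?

266°, 356° and 86°

A square tetradic scheme places four hues every 90°.
176 + 90 = 266°
176 + 180 = 356°
176 + 270 = 446 → 446 − 360 = 86°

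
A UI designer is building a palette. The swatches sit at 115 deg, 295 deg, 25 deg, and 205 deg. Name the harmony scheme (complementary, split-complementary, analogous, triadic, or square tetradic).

Sort the hues: 25°, 115°, 205°, 295°.
Successive gaps around the wheel: 90°, 90°, 90°, 90°.
Four hues every 90° form a square tetradic scheme.

square tetradic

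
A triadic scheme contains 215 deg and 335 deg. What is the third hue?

A triad spaces three hues 120° apart.
The full set is {95°, 215°, 335°}.

95°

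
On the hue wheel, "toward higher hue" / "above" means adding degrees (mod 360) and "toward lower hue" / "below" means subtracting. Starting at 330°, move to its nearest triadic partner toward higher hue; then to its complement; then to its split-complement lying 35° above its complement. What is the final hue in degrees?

+120° (triadic ↑): 330 + 120 = 450 → 450 − 360 = 90°
+180° (complement): 90 + 180 = 270°
+215° (split-comp 35° ↑): 270 + 215 = 485 → 485 − 360 = 125°

125°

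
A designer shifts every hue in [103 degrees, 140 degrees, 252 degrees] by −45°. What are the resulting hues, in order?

103 − 45 = 58°
140 − 45 = 95°
252 − 45 = 207°

58°, 95°, 207°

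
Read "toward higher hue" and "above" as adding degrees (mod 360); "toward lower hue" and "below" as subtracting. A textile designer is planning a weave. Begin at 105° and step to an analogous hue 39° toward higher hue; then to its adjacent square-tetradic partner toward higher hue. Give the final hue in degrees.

+39° (analog 39° ↑): 105 + 39 = 144°
+90° (square ↑): 144 + 90 = 234°

234°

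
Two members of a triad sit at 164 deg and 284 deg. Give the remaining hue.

A triad spaces three hues 120° apart.
The full set is {44°, 164°, 284°}.

44°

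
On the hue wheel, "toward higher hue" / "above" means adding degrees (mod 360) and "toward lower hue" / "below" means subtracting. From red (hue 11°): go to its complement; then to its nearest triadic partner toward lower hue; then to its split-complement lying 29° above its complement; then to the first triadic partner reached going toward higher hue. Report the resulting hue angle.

40°

complement +180°: 11 + 180 = 191°
triadic ↓ −120°: 191 − 120 = 71°
split-comp 29° ↑ +209°: 71 + 209 = 280°
triadic ↑ +120°: 280 + 120 = 400 → 400 − 360 = 40°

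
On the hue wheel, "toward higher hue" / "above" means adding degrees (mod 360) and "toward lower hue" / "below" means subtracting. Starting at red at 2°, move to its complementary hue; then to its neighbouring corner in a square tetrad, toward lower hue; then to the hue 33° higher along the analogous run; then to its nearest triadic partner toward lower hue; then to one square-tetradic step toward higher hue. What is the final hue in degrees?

95°

+180° (complement): 2 + 180 = 182°
−90° (square ↓): 182 − 90 = 92°
+33° (analog 33° ↑): 92 + 33 = 125°
−120° (triadic ↓): 125 − 120 = 5°
+90° (square ↑): 5 + 90 = 95°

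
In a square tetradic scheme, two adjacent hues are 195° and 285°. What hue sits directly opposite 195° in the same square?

A square tetradic scheme places four hues 90° apart; opposite corners are 180° apart.
195 + 180 = 375 → 375 − 360 = 15°

15°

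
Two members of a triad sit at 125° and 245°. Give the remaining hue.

5°

A triad spaces three hues 120° apart.
The full set is {5°, 125°, 245°}.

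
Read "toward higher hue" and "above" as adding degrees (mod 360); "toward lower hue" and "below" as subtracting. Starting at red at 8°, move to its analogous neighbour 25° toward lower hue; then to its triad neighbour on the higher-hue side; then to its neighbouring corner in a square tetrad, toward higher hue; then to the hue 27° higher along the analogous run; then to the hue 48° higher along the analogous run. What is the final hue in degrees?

268°

analog 25° ↓ −25°: 8 − 25 = -17 → -17 + 360 = 343°
triadic ↑ +120°: 343 + 120 = 463 → 463 − 360 = 103°
square ↑ +90°: 103 + 90 = 193°
analog 27° ↑ +27°: 193 + 27 = 220°
analog 48° ↑ +48°: 220 + 48 = 268°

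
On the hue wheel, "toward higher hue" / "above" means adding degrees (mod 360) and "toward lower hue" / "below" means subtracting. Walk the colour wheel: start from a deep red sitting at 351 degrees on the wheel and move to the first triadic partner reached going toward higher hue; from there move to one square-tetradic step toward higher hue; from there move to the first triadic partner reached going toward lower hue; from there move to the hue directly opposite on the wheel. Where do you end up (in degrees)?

261°

351 + 120 = 471 → 471 − 360 = 111°   (triadic ↑)
111 + 90 = 201°   (square ↑)
201 − 120 = 81°   (triadic ↓)
81 + 180 = 261°   (complement)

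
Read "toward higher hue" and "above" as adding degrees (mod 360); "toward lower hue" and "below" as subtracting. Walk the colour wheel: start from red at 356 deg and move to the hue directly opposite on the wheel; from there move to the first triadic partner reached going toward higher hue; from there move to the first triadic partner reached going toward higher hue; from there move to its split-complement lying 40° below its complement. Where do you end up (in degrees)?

356 + 180 = 536 → 536 − 360 = 176°   (complement)
176 + 120 = 296°   (triadic ↑)
296 + 120 = 416 → 416 − 360 = 56°   (triadic ↑)
56 + 140 = 196°   (split-comp 40° ↓)

196°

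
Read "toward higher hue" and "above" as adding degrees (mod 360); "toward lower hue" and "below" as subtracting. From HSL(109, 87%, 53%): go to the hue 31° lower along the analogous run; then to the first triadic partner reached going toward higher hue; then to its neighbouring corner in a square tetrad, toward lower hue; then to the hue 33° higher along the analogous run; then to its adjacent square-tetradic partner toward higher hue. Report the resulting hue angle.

109 − 31 = 78°   (analog 31° ↓)
78 + 120 = 198°   (triadic ↑)
198 − 90 = 108°   (square ↓)
108 + 33 = 141°   (analog 33° ↑)
141 + 90 = 231°   (square ↑)

231°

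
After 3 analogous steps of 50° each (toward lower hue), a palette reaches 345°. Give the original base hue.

3 steps of 50° (toward lower hue) give a net shift of −150°.
Start = end − shift: 345 + 150 = 495 → 495 − 360 = 135°

135°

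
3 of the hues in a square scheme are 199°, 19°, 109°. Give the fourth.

A square tetradic scheme places four hues every 90°.
The full set through 19° is {19°, 109°, 199°, 289°}.
Given {19°, 109°, 199°}, the missing hue is 289°.

289°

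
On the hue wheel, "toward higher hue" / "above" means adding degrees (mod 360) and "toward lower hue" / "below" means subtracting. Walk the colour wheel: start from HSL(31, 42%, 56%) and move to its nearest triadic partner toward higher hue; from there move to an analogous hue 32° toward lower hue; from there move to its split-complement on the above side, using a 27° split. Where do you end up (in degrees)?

triadic ↑ +120°: 31 + 120 = 151°
analog 32° ↓ −32°: 151 − 32 = 119°
split-comp 27° ↑ +207°: 119 + 207 = 326°

326°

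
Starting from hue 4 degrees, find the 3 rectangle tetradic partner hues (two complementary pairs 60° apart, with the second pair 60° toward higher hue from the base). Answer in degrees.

A rectangular tetradic uses two complementary pairs 60° apart: offsets 0°, 60°, 180°, 240°.
4 + 60 = 64°
4 + 180 = 184°
4 + 240 = 244°

64°, 184°, 244°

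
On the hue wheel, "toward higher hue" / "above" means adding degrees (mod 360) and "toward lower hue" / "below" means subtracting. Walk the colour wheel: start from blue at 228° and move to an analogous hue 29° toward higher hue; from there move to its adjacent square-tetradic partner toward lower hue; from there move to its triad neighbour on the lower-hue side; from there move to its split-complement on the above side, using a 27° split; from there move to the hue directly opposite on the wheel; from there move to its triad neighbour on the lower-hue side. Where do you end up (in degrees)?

314°

analog 29° ↑ +29°: 228 + 29 = 257°
square ↓ −90°: 257 − 90 = 167°
triadic ↓ −120°: 167 − 120 = 47°
split-comp 27° ↑ +207°: 47 + 207 = 254°
complement +180°: 254 + 180 = 434 → 434 − 360 = 74°
triadic ↓ −120°: 74 − 120 = -46 → -46 + 360 = 314°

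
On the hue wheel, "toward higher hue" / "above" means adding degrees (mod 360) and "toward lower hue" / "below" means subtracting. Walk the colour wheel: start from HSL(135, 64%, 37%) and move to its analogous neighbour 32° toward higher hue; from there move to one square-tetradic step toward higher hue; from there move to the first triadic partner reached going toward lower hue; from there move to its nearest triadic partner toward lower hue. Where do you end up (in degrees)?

analog 32° ↑ +32°: 135 + 32 = 167°
square ↑ +90°: 167 + 90 = 257°
triadic ↓ −120°: 257 − 120 = 137°
triadic ↓ −120°: 137 − 120 = 17°

17°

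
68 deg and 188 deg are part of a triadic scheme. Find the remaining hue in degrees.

308°

A triad places three hues 120° apart.
The full set through 68° is {68°, 188°, 308°}.
Given {68°, 188°}, the missing hue is 308°.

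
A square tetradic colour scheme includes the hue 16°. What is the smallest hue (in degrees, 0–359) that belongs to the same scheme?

A square tetradic scheme places four hues every 90°.
The full set through 16° is {16°, 106°, 196°, 286°}.

16°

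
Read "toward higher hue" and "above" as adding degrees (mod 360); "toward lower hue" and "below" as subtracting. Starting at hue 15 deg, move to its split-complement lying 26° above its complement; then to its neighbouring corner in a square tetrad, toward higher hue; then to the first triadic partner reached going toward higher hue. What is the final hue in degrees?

+206° (split-comp 26° ↑): 15 + 206 = 221°
+90° (square ↑): 221 + 90 = 311°
+120° (triadic ↑): 311 + 120 = 431 → 431 − 360 = 71°

71°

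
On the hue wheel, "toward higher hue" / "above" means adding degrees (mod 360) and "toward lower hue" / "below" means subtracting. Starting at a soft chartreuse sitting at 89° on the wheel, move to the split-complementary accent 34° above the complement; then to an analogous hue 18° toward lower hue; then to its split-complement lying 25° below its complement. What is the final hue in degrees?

+214° (split-comp 34° ↑): 89 + 214 = 303°
−18° (analog 18° ↓): 303 − 18 = 285°
+155° (split-comp 25° ↓): 285 + 155 = 440 → 440 − 360 = 80°

80°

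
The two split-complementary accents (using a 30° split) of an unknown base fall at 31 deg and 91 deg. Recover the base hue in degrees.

241°

The accents sit 30° either side of the complement, so the complement is their short-arc midpoint on the wheel.
Short-arc midpoint of 31° and 91°: 61°.
Base is 180° from the complement: 61 − 180 = -119 → -119 + 360 = 241°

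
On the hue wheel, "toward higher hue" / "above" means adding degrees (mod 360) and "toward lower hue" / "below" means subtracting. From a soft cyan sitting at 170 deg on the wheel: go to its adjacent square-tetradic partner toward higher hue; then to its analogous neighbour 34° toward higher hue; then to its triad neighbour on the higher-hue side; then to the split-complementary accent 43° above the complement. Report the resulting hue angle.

277°

square ↑ +90°: 170 + 90 = 260°
analog 34° ↑ +34°: 260 + 34 = 294°
triadic ↑ +120°: 294 + 120 = 414 → 414 − 360 = 54°
split-comp 43° ↑ +223°: 54 + 223 = 277°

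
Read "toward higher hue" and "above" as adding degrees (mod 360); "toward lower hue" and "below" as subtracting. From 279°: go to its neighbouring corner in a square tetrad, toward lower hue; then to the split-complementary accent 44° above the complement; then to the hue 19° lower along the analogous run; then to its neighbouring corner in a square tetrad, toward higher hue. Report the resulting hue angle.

124°

−90° (square ↓): 279 − 90 = 189°
+224° (split-comp 44° ↑): 189 + 224 = 413 → 413 − 360 = 53°
−19° (analog 19° ↓): 53 − 19 = 34°
+90° (square ↑): 34 + 90 = 124°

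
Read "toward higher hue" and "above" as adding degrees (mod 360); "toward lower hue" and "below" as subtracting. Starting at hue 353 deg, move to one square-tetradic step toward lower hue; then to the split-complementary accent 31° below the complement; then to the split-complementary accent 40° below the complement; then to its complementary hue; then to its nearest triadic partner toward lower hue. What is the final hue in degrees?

252°

−90° (square ↓): 353 − 90 = 263°
+149° (split-comp 31° ↓): 263 + 149 = 412 → 412 − 360 = 52°
+140° (split-comp 40° ↓): 52 + 140 = 192°
+180° (complement): 192 + 180 = 372 → 372 − 360 = 12°
−120° (triadic ↓): 12 − 120 = -108 → -108 + 360 = 252°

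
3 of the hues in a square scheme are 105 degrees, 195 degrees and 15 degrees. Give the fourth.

285°

A square tetradic scheme places four hues every 90°.
The full set through 15° is {15°, 105°, 195°, 285°}.
Given {15°, 105°, 195°}, the missing hue is 285°.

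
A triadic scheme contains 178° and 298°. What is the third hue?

58°

A triad spaces three hues 120° apart.
The full set is {58°, 178°, 298°}.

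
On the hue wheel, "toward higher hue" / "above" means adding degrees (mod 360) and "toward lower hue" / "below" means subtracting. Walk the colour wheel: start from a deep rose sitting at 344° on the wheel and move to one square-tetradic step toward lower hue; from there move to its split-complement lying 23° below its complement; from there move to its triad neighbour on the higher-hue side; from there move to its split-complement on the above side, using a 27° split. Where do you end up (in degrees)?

18°

−90° (square ↓): 344 − 90 = 254°
+157° (split-comp 23° ↓): 254 + 157 = 411 → 411 − 360 = 51°
+120° (triadic ↑): 51 + 120 = 171°
+207° (split-comp 27° ↑): 171 + 207 = 378 → 378 − 360 = 18°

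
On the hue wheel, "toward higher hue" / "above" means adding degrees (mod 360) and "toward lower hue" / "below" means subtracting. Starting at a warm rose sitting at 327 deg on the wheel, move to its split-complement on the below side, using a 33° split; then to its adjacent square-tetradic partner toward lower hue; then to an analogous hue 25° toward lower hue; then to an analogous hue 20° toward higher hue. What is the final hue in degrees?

19°

+147° (split-comp 33° ↓): 327 + 147 = 474 → 474 − 360 = 114°
−90° (square ↓): 114 − 90 = 24°
−25° (analog 25° ↓): 24 − 25 = -1 → -1 + 360 = 359°
+20° (analog 20° ↑): 359 + 20 = 379 → 379 − 360 = 19°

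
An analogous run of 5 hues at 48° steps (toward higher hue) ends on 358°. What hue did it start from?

4 steps of 48° (toward higher hue) give a net shift of +192°.
Start = end − shift: 358 − 192 = 166°

166°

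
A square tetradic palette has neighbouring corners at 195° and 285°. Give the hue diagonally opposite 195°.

A square tetradic scheme places four hues 90° apart; opposite corners are 180° apart.
195 + 180 = 375 → 375 − 360 = 15°

15°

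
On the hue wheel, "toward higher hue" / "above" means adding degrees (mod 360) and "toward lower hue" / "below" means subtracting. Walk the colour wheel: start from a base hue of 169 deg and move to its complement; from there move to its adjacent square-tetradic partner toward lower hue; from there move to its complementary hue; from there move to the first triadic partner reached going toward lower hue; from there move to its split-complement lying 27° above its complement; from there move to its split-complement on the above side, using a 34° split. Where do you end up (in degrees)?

169 + 180 = 349°   (complement)
349 − 90 = 259°   (square ↓)
259 + 180 = 439 → 439 − 360 = 79°   (complement)
79 − 120 = -41 → -41 + 360 = 319°   (triadic ↓)
319 + 207 = 526 → 526 − 360 = 166°   (split-comp 27° ↑)
166 + 214 = 380 → 380 − 360 = 20°   (split-comp 34° ↑)

20°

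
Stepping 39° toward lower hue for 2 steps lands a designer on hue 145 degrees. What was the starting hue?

2 steps of 39° (toward lower hue) give a net shift of −78°.
Start = end − shift: 145 + 78 = 223°

223°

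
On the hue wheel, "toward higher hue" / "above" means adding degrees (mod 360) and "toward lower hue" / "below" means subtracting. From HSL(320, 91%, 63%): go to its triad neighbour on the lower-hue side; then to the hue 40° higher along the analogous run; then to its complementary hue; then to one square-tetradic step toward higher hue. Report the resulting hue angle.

triadic ↓ −120°: 320 − 120 = 200°
analog 40° ↑ +40°: 200 + 40 = 240°
complement +180°: 240 + 180 = 420 → 420 − 360 = 60°
square ↑ +90°: 60 + 90 = 150°

150°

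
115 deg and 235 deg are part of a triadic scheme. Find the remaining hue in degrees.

A triad places three hues 120° apart.
The full set through 115° is {115°, 235°, 355°}.
Given {115°, 235°}, the missing hue is 355°.

355°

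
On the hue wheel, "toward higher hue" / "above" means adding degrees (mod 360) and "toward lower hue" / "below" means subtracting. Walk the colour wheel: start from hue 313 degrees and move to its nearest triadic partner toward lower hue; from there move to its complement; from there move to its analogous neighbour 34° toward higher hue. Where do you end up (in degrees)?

47°

313 − 120 = 193°   (triadic ↓)
193 + 180 = 373 → 373 − 360 = 13°   (complement)
13 + 34 = 47°   (analog 34° ↑)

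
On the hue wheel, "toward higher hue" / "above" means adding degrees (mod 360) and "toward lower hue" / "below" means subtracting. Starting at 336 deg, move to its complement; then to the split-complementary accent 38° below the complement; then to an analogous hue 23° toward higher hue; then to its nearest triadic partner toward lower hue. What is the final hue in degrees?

complement +180°: 336 + 180 = 516 → 516 − 360 = 156°
split-comp 38° ↓ +142°: 156 + 142 = 298°
analog 23° ↑ +23°: 298 + 23 = 321°
triadic ↓ −120°: 321 − 120 = 201°

201°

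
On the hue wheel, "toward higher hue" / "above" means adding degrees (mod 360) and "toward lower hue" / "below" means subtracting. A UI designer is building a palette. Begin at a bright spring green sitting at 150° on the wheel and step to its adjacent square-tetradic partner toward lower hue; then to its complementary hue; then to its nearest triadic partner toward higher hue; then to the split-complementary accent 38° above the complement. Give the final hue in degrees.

150 − 90 = 60°   (square ↓)
60 + 180 = 240°   (complement)
240 + 120 = 360 → 360 − 360 = 0°   (triadic ↑)
0 + 218 = 218°   (split-comp 38° ↑)

218°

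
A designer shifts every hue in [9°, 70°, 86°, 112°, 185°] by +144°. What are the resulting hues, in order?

9 + 144 = 153°
70 + 144 = 214°
86 + 144 = 230°
112 + 144 = 256°
185 + 144 = 329°

153°, 214°, 230°, 256°, 329°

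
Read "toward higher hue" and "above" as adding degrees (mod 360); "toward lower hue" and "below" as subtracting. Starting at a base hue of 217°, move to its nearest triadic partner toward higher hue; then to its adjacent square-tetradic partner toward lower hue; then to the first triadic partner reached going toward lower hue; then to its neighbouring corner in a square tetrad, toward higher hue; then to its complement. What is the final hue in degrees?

37°

217 + 120 = 337°   (triadic ↑)
337 − 90 = 247°   (square ↓)
247 − 120 = 127°   (triadic ↓)
127 + 90 = 217°   (square ↑)
217 + 180 = 397 → 397 − 360 = 37°   (complement)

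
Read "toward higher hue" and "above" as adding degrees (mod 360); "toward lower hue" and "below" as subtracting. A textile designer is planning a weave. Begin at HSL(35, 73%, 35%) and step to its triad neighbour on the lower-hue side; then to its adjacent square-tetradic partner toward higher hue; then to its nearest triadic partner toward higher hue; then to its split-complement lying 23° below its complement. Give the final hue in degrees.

282°

triadic ↓ −120°: 35 − 120 = -85 → -85 + 360 = 275°
square ↑ +90°: 275 + 90 = 365 → 365 − 360 = 5°
triadic ↑ +120°: 5 + 120 = 125°
split-comp 23° ↓ +157°: 125 + 157 = 282°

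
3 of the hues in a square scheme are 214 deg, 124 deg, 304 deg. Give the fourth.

34°

A square tetradic scheme places four hues every 90°.
The full set through 124° is {34°, 124°, 214°, 304°}.
Given {124°, 214°, 304°}, the missing hue is 34°.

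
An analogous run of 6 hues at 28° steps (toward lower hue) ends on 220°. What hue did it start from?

5 steps of 28° (toward lower hue) give a net shift of −140°.
Start = end − shift: 220 + 140 = 360 → 360 − 360 = 0°

0°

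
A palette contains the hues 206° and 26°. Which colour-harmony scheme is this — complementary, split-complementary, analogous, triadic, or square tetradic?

complementary

Sort the hues: 26°, 206°.
Successive gaps around the wheel: 180°, 180°.
Two hues 180° apart are complementary.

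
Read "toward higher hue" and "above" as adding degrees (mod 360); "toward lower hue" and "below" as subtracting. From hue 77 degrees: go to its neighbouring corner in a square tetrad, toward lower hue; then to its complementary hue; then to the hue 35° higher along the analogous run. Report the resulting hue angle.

202°

−90° (square ↓): 77 − 90 = -13 → -13 + 360 = 347°
+180° (complement): 347 + 180 = 527 → 527 − 360 = 167°
+35° (analog 35° ↑): 167 + 35 = 202°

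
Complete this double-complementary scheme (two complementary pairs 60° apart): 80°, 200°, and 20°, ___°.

A rectangular tetradic uses two complementary pairs 60° apart: offsets 0°, 60°, 180°, 240°.
Among {20°, 80°, 200°}, 200° and 20° are a 180° pair.
The remaining hue 80° needs its own complement: 80 + 180 = 260°

260°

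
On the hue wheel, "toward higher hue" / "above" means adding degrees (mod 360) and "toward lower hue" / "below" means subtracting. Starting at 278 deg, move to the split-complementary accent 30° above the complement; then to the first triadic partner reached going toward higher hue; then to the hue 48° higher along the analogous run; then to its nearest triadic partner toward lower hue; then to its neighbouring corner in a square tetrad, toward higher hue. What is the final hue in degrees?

+210° (split-comp 30° ↑): 278 + 210 = 488 → 488 − 360 = 128°
+120° (triadic ↑): 128 + 120 = 248°
+48° (analog 48° ↑): 248 + 48 = 296°
−120° (triadic ↓): 296 − 120 = 176°
+90° (square ↑): 176 + 90 = 266°

266°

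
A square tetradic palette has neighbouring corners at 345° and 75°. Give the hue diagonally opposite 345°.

165°

A square tetradic scheme places four hues 90° apart; opposite corners are 180° apart.
345 + 180 = 525 → 525 − 360 = 165°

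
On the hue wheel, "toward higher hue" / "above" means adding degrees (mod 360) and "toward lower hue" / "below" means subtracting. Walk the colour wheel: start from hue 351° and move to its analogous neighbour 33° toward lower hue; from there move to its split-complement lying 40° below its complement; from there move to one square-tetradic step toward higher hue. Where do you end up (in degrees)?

188°

−33° (analog 33° ↓): 351 − 33 = 318°
+140° (split-comp 40° ↓): 318 + 140 = 458 → 458 − 360 = 98°
+90° (square ↑): 98 + 90 = 188°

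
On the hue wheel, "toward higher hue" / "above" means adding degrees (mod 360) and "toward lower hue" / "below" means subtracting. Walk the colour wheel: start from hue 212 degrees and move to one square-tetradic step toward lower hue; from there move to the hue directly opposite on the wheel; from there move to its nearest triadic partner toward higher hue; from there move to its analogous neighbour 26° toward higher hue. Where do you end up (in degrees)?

square ↓ −90°: 212 − 90 = 122°
complement +180°: 122 + 180 = 302°
triadic ↑ +120°: 302 + 120 = 422 → 422 − 360 = 62°
analog 26° ↑ +26°: 62 + 26 = 88°

88°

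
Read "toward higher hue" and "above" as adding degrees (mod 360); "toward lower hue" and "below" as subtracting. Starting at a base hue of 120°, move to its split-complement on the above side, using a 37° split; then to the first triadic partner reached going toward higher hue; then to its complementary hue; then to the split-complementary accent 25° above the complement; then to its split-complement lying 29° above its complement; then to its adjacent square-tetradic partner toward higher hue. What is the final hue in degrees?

+217° (split-comp 37° ↑): 120 + 217 = 337°
+120° (triadic ↑): 337 + 120 = 457 → 457 − 360 = 97°
+180° (complement): 97 + 180 = 277°
+205° (split-comp 25° ↑): 277 + 205 = 482 → 482 − 360 = 122°
+209° (split-comp 29° ↑): 122 + 209 = 331°
+90° (square ↑): 331 + 90 = 421 → 421 − 360 = 61°

61°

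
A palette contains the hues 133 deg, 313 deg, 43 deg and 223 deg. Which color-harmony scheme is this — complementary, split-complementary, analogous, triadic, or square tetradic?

Sort the hues: 43°, 133°, 223°, 313°.
Successive gaps around the wheel: 90°, 90°, 90°, 90°.
Four hues every 90° form a square tetradic scheme.

square tetradic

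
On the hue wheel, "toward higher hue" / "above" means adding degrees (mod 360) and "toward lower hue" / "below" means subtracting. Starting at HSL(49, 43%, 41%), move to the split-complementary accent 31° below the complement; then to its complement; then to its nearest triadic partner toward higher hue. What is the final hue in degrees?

138°

49 + 149 = 198°   (split-comp 31° ↓)
198 + 180 = 378 → 378 − 360 = 18°   (complement)
18 + 120 = 138°   (triadic ↑)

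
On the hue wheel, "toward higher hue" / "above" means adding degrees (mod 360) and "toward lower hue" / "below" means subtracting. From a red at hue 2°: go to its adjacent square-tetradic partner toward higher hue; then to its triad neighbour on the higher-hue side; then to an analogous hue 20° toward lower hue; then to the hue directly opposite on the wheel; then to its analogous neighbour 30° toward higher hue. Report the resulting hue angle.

2 + 90 = 92°   (square ↑)
92 + 120 = 212°   (triadic ↑)
212 − 20 = 192°   (analog 20° ↓)
192 + 180 = 372 → 372 − 360 = 12°   (complement)
12 + 30 = 42°   (analog 30° ↑)

42°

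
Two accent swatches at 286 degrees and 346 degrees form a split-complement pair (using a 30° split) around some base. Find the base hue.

The accents sit 30° either side of the complement, so the complement is their short-arc midpoint on the wheel.
Short-arc midpoint of 286° and 346°: 316°.
Base is 180° from the complement: 316 − 180 = 136°

136°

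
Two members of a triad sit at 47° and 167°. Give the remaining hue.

287°

A triad spaces three hues 120° apart.
The full set is {47°, 167°, 287°}.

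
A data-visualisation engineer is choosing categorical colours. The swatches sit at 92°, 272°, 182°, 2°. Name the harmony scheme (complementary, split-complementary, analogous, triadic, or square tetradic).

square tetradic

Sort the hues: 2°, 92°, 182°, 272°.
Successive gaps around the wheel: 90°, 90°, 90°, 90°.
Four hues every 90° form a square tetradic scheme.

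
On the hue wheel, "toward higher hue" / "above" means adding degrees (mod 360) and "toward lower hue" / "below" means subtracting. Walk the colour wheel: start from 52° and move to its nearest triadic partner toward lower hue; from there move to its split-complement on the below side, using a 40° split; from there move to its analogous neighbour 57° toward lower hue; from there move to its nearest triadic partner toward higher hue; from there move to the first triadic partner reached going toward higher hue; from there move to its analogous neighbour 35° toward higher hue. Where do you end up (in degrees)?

triadic ↓ −120°: 52 − 120 = -68 → -68 + 360 = 292°
split-comp 40° ↓ +140°: 292 + 140 = 432 → 432 − 360 = 72°
analog 57° ↓ −57°: 72 − 57 = 15°
triadic ↑ +120°: 15 + 120 = 135°
triadic ↑ +120°: 135 + 120 = 255°
analog 35° ↑ +35°: 255 + 35 = 290°

290°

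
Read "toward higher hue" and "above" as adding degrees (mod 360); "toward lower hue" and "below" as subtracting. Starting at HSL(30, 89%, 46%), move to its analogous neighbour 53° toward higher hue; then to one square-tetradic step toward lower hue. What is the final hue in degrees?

353°

30 + 53 = 83°   (analog 53° ↑)
83 − 90 = -7 → -7 + 360 = 353°   (square ↓)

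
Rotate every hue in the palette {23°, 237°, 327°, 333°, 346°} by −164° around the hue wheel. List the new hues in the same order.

23 − 164 = -141 → -141 + 360 = 219°
237 − 164 = 73°
327 − 164 = 163°
333 − 164 = 169°
346 − 164 = 182°

219°, 73°, 163°, 169°, 182°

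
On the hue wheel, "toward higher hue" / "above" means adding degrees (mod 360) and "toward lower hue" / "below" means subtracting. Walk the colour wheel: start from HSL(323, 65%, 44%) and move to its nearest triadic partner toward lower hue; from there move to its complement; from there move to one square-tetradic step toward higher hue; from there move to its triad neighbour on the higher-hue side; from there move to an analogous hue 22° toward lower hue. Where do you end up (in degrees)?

323 − 120 = 203°   (triadic ↓)
203 + 180 = 383 → 383 − 360 = 23°   (complement)
23 + 90 = 113°   (square ↑)
113 + 120 = 233°   (triadic ↑)
233 − 22 = 211°   (analog 22° ↓)

211°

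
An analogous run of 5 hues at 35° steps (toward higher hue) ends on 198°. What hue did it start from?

4 steps of 35° (toward higher hue) give a net shift of +140°.
Start = end − shift: 198 − 140 = 58°

58°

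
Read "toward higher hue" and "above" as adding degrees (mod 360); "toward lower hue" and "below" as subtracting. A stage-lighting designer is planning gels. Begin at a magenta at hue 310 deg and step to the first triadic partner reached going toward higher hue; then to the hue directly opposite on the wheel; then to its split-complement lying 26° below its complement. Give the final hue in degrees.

44°

+120° (triadic ↑): 310 + 120 = 430 → 430 − 360 = 70°
+180° (complement): 70 + 180 = 250°
+154° (split-comp 26° ↓): 250 + 154 = 404 → 404 − 360 = 44°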